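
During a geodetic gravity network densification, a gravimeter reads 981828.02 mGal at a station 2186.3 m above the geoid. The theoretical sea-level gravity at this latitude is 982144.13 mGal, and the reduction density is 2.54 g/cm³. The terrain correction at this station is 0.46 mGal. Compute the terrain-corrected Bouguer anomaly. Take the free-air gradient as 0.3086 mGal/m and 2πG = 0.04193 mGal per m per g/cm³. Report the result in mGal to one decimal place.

126.2

Free-air correction = 0.3086 × 2186.3 = 674.69 mGal
Free-air anomaly = 981828.02 − 982144.13 + (674.69) = 358.58 mGal
Bouguer slab correction = 0.04193 × 2.54 × 2186.3 = 232.85 mGal
Simple Bouguer anomaly = 358.58 − (232.85) = 125.73 mGal
Complete Bouguer anomaly = 125.73 + 0.46 = 126.19 mGal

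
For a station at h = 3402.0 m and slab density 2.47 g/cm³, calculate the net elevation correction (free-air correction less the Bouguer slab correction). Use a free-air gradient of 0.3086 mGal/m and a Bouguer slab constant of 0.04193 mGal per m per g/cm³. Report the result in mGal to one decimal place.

Combined gradient = 0.3086 − 0.04193 × 2.47 = 0.2050329 mGal/m
Combined elevation correction = 0.2050329 × 3402.0 = 697.5 mGal

697.5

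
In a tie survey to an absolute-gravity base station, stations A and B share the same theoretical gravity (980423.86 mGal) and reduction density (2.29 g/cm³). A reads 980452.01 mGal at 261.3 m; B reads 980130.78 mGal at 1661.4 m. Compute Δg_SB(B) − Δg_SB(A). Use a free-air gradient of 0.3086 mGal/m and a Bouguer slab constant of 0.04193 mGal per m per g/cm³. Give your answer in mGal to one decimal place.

Δg_SB(A) = 980452.01 − 980423.86 + 0.3086×261.3 − 0.04193×2.29×261.3 = 83.70 mGal
Δg_SB(B) = 980130.78 − 980423.86 + 0.3086×1661.4 − 0.04193×2.29×1661.4 = 60.10 mGal
Difference = 60.10 − (83.70) = -23.60 mGal

-23.6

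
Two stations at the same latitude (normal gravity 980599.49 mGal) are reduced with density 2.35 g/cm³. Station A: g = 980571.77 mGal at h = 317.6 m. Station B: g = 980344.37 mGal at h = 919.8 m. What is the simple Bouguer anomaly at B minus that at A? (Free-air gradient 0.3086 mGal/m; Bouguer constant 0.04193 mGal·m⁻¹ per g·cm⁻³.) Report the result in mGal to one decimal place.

Δg_SB(A) = 980571.77 − 980599.49 + 0.3086×317.6 − 0.04193×2.35×317.6 = 39.00 mGal
Δg_SB(B) = 980344.37 − 980599.49 + 0.3086×919.8 − 0.04193×2.35×919.8 = -61.90 mGal
Difference = -61.90 − (39.00) = -100.90 mGal

-100.9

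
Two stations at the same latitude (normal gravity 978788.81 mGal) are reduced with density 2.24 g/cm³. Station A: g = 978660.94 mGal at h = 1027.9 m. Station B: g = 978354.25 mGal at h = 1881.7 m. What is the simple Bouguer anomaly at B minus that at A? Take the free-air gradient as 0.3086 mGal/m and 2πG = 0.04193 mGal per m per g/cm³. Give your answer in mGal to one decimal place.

-123.4

Δg_SB(A) = 978660.94 − 978788.81 + 0.3086×1027.9 − 0.04193×2.24×1027.9 = 92.80 mGal
Δg_SB(B) = 978354.25 − 978788.81 + 0.3086×1881.7 − 0.04193×2.24×1881.7 = -30.60 mGal
Difference = -30.60 − (92.80) = -123.40 mGal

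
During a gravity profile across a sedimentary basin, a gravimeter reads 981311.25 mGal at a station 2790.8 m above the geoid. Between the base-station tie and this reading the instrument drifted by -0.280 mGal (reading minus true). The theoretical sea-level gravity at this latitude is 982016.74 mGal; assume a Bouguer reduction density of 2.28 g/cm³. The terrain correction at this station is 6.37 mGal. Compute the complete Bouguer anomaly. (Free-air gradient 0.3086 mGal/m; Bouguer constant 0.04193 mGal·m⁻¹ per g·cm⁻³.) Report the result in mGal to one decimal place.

Drift-corrected reading = 981311.25 − (-0.280) = 981311.530 mGal
Free-air correction = 0.3086 × 2790.8 = 861.24 mGal
Free-air anomaly = 981311.530 − 982016.74 + (861.24) = 156.030 mGal
Bouguer slab correction = 0.04193 × 2.28 × 2790.8 = 266.80 mGal
Simple Bouguer anomaly = 156.030 − (266.80) = -110.770 mGal
Complete Bouguer anomaly = -110.770 + 6.37 = -104.400 mGal

-104.4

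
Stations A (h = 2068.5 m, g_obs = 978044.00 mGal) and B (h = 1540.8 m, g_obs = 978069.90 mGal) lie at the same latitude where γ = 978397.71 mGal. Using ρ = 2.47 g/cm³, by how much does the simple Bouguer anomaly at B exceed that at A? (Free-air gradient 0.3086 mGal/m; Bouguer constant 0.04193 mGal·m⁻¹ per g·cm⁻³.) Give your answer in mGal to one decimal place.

Δg_SB(A) = 978044.00 − 978397.71 + 0.3086×2068.5 − 0.04193×2.47×2068.5 = 70.40 mGal
Δg_SB(B) = 978069.90 − 978397.71 + 0.3086×1540.8 − 0.04193×2.47×1540.8 = -11.90 mGal
Difference = -11.90 − (70.40) = -82.30 mGal

-82.3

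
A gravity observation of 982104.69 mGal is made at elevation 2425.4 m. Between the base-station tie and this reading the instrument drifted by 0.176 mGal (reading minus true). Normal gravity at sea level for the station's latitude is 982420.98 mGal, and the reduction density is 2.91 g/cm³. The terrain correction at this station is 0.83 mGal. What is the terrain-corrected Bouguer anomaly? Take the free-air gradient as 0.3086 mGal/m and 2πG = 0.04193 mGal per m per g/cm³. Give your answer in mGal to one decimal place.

Drift-corrected reading = 982104.69 − (0.176) = 982104.514 mGal
Free-air correction = 0.3086 × 2425.4 = 748.48 mGal
Free-air anomaly = 982104.514 − 982420.98 + (748.48) = 432.014 mGal
Bouguer slab correction = 0.04193 × 2.91 × 2425.4 = 295.94 mGal
Simple Bouguer anomaly = 432.014 − (295.94) = 136.074 mGal
Complete Bouguer anomaly = 136.074 + 0.83 = 136.904 mGal

136.9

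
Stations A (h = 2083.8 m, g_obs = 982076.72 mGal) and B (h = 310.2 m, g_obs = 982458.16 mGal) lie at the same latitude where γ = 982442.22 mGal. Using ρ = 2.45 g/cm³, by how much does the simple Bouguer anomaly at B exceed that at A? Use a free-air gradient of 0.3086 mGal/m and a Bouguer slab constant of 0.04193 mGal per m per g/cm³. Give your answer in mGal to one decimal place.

16.3

Δg_SB(A) = 982076.72 − 982442.22 + 0.3086×2083.8 − 0.04193×2.45×2083.8 = 63.50 mGal
Δg_SB(B) = 982458.16 − 982442.22 + 0.3086×310.2 − 0.04193×2.45×310.2 = 79.80 mGal
Difference = 79.80 − (63.50) = 16.30 mGal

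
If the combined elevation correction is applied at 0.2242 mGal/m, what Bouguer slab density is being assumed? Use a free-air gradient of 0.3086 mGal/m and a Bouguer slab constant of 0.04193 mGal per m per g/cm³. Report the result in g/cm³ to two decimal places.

0.2242 = 0.3086 − 0.04193 × ρ
ρ = (0.3086 − 0.2242) / 0.04193 = 2.01 g/cm³

2.01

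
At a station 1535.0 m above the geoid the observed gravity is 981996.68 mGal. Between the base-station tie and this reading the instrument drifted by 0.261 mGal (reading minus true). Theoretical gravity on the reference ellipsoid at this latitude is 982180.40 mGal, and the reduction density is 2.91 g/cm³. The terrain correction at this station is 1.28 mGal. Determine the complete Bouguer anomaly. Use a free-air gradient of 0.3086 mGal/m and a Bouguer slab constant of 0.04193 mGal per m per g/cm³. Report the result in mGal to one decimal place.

103.7

Drift-corrected reading = 981996.68 − (0.261) = 981996.419 mGal
Free-air correction = 0.3086 × 1535.0 = 473.70 mGal
Free-air anomaly = 981996.419 − 982180.40 + (473.70) = 289.719 mGal
Bouguer slab correction = 0.04193 × 2.91 × 1535.0 = 187.30 mGal
Simple Bouguer anomaly = 289.719 − (187.30) = 102.419 mGal
Complete Bouguer anomaly = 102.419 + 1.28 = 103.699 mGal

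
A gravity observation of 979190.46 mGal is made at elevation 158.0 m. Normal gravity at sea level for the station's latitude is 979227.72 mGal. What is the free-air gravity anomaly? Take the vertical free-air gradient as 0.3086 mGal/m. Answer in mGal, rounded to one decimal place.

11.5

Free-air correction = 0.3086 × 158.0 = 48.76 mGal
Free-air anomaly = 979190.46 − 979227.72 + (48.76) = 11.50 mGal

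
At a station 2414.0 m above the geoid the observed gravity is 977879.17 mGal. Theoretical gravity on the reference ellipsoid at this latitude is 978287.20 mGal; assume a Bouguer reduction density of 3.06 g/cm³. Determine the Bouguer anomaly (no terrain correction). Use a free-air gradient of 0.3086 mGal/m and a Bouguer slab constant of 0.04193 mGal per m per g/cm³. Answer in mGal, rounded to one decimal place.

Free-air correction = 0.3086 × 2414.0 = 744.96 mGal
Free-air anomaly = 977879.17 − 978287.20 + (744.96) = 336.93 mGal
Bouguer slab correction = 0.04193 × 3.06 × 2414.0 = 309.73 mGal
Simple Bouguer anomaly = 336.93 − (309.73) = 27.20 mGal

27.2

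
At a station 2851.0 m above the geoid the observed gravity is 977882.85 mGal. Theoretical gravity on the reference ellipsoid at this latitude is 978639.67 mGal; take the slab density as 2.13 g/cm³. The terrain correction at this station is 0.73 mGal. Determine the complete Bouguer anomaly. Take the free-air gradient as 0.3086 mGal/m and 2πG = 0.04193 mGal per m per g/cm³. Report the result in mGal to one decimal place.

Free-air correction = 0.3086 × 2851.0 = 879.82 mGal
Free-air anomaly = 977882.85 − 978639.67 + (879.82) = 123.00 mGal
Bouguer slab correction = 0.04193 × 2.13 × 2851.0 = 254.63 mGal
Simple Bouguer anomaly = 123.00 − (254.63) = -131.63 mGal
Complete Bouguer anomaly = -131.63 + 0.73 = -130.90 mGal

-130.9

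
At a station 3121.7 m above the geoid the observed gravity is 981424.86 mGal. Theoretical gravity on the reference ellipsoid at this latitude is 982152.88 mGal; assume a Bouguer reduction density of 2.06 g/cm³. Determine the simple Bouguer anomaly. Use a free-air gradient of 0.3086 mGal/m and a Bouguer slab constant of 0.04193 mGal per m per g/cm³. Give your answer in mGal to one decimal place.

-34.3

Free-air correction = 0.3086 × 3121.7 = 963.36 mGal
Free-air anomaly = 981424.86 − 982152.88 + (963.36) = 235.34 mGal
Bouguer slab correction = 0.04193 × 2.06 × 3121.7 = 269.64 mGal
Simple Bouguer anomaly = 235.34 − (269.64) = -34.30 mGal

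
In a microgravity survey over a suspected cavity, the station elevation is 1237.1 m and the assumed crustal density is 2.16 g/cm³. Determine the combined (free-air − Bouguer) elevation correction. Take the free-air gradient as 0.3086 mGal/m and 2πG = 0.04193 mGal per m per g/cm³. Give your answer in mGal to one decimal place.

Combined gradient = 0.3086 − 0.04193 × 2.16 = 0.2180312 mGal/m
Combined elevation correction = 0.2180312 × 1237.1 = 269.7 mGal

269.7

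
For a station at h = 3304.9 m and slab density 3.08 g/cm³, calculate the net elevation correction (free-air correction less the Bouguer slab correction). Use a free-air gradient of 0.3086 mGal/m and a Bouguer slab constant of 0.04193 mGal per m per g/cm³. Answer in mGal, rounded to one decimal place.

593.1

Combined gradient = 0.3086 − 0.04193 × 3.08 = 0.1794556 mGal/m
Combined elevation correction = 0.1794556 × 3304.9 = 593.1 mGal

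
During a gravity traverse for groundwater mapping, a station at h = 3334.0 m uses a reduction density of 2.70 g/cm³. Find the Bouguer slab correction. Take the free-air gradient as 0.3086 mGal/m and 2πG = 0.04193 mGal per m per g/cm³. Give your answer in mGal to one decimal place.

377.4

Bouguer slab correction = 0.04193 × 2.70 × 3334.0 = 377.4 mGal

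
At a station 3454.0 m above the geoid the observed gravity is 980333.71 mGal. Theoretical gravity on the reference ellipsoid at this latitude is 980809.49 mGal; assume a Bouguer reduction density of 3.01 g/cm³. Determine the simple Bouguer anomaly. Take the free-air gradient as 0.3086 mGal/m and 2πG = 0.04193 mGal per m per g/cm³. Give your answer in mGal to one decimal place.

154.2

Free-air correction = 0.3086 × 3454.0 = 1065.90 mGal
Free-air anomaly = 980333.71 − 980809.49 + (1065.90) = 590.12 mGal
Bouguer slab correction = 0.04193 × 3.01 × 3454.0 = 435.93 mGal
Simple Bouguer anomaly = 590.12 − (435.93) = 154.19 mGal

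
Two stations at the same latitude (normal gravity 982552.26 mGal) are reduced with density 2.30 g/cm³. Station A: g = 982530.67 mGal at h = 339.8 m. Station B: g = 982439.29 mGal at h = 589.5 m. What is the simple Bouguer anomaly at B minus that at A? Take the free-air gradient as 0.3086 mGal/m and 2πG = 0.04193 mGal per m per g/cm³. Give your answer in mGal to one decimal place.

Δg_SB(A) = 982530.67 − 982552.26 + 0.3086×339.8 − 0.04193×2.30×339.8 = 50.50 mGal
Δg_SB(B) = 982439.29 − 982552.26 + 0.3086×589.5 − 0.04193×2.30×589.5 = 12.10 mGal
Difference = 12.10 − (50.50) = -38.40 mGal

-38.4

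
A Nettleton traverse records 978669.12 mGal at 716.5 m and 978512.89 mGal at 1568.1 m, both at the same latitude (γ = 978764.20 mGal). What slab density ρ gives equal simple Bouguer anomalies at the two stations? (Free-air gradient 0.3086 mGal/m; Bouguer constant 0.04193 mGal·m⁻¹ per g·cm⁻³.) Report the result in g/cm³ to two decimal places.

2.98

Δg_obs = 978512.89 − 978669.12 = -156.23 mGal over Δh = 1568.1 − 716.5 = 851.6 m
Equal Bouguer anomalies ⇒ Δg_obs + (0.3086 − 0.04193ρ)·Δh = 0
0.3086 − 0.04193ρ = −Δg_obs/Δh = 0.18345
ρ = (0.3086 − 0.18345) / 0.04193 = 2.98 g/cm³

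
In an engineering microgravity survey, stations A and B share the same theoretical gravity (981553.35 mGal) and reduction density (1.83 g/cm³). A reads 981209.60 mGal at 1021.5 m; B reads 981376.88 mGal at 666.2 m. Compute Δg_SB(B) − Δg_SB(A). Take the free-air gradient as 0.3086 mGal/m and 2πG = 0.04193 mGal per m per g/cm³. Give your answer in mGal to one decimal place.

Δg_SB(A) = 981209.60 − 981553.35 + 0.3086×1021.5 − 0.04193×1.83×1021.5 = -106.90 mGal
Δg_SB(B) = 981376.88 − 981553.35 + 0.3086×666.2 − 0.04193×1.83×666.2 = -22.00 mGal
Difference = -22.00 − (-106.90) = 84.90 mGal

84.9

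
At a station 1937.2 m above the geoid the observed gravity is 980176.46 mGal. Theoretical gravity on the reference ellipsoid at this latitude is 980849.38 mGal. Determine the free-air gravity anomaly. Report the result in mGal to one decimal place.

-75.1

Free-air correction = 0.3086 × 1937.2 = 597.82 mGal
Free-air anomaly = 980176.46 − 980849.38 + (597.82) = -75.10 mGal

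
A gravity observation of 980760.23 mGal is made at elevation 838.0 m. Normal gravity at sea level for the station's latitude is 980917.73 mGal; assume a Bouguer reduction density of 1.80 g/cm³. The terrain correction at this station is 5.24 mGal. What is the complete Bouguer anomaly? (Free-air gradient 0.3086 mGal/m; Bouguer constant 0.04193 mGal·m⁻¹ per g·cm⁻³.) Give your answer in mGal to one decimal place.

Free-air correction = 0.3086 × 838.0 = 258.61 mGal
Free-air anomaly = 980760.23 − 980917.73 + (258.61) = 101.11 mGal
Bouguer slab correction = 0.04193 × 1.80 × 838.0 = 63.25 mGal
Simple Bouguer anomaly = 101.11 − (63.25) = 37.86 mGal
Complete Bouguer anomaly = 37.86 + 5.24 = 43.10 mGal

43.1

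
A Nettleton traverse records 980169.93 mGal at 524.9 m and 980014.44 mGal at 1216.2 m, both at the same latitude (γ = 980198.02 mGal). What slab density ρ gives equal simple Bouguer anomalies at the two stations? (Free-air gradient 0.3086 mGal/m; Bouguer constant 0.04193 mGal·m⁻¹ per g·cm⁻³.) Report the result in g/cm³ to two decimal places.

Δg_obs = 980014.44 − 980169.93 = -155.49 mGal over Δh = 1216.2 − 524.9 = 691.3 m
Equal Bouguer anomalies ⇒ Δg_obs + (0.3086 − 0.04193ρ)·Δh = 0
0.3086 − 0.04193ρ = −Δg_obs/Δh = 0.22492
ρ = (0.3086 − 0.22492) / 0.04193 = 2.00 g/cm³

2.00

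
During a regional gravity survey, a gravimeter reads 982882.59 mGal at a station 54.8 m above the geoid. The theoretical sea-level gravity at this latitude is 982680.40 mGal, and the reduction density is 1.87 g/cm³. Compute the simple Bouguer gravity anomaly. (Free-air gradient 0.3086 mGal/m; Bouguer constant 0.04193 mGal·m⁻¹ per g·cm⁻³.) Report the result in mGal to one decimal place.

214.8

Free-air correction = 0.3086 × 54.8 = 16.91 mGal
Free-air anomaly = 982882.59 − 982680.40 + (16.91) = 219.10 mGal
Bouguer slab correction = 0.04193 × 1.87 × 54.8 = 4.30 mGal
Simple Bouguer anomaly = 219.10 − (4.30) = 214.80 mGal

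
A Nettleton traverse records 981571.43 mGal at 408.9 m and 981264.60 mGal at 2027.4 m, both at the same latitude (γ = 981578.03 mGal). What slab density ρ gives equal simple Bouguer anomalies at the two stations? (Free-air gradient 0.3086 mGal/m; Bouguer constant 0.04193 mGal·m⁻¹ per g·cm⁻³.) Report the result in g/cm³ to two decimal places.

2.84

Δg_obs = 981264.60 − 981571.43 = -306.83 mGal over Δh = 2027.4 − 408.9 = 1618.5 m
Equal Bouguer anomalies ⇒ Δg_obs + (0.3086 − 0.04193ρ)·Δh = 0
0.3086 − 0.04193ρ = −Δg_obs/Δh = 0.18958
ρ = (0.3086 − 0.18958) / 0.04193 = 2.84 g/cm³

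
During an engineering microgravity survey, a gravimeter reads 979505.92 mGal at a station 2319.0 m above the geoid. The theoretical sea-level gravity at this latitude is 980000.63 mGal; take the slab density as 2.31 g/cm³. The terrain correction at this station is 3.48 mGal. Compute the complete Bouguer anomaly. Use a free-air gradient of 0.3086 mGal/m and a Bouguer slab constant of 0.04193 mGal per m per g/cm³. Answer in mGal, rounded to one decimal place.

-0.2

Free-air correction = 0.3086 × 2319.0 = 715.64 mGal
Free-air anomaly = 979505.92 − 980000.63 + (715.64) = 220.93 mGal
Bouguer slab correction = 0.04193 × 2.31 × 2319.0 = 224.61 mGal
Simple Bouguer anomaly = 220.93 − (224.61) = -3.68 mGal
Complete Bouguer anomaly = -3.68 + 3.48 = -0.20 mGal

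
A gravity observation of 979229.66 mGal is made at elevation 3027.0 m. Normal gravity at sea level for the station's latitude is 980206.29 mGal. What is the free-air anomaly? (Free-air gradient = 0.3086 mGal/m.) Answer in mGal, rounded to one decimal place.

-42.5

Free-air correction = 0.3086 × 3027.0 = 934.13 mGal
Free-air anomaly = 979229.66 − 980206.29 + (934.13) = -42.50 mGal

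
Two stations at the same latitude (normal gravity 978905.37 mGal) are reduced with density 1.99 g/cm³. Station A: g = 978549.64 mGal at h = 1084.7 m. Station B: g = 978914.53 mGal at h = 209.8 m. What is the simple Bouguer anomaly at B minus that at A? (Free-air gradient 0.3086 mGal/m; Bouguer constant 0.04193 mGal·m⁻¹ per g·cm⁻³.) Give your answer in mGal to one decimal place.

167.9

Δg_SB(A) = 978549.64 − 978905.37 + 0.3086×1084.7 − 0.04193×1.99×1084.7 = -111.50 mGal
Δg_SB(B) = 978914.53 − 978905.37 + 0.3086×209.8 − 0.04193×1.99×209.8 = 56.40 mGal
Difference = 56.40 − (-111.50) = 167.90 mGal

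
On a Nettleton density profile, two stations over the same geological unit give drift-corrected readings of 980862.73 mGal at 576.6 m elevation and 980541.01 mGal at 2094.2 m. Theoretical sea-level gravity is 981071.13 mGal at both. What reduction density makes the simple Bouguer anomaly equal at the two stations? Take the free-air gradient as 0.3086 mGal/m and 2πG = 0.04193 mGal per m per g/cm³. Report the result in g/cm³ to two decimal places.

2.30

Δg_obs = 980541.01 − 980862.73 = -321.72 mGal over Δh = 2094.2 − 576.6 = 1517.6 m
Equal Bouguer anomalies ⇒ Δg_obs + (0.3086 − 0.04193ρ)·Δh = 0
0.3086 − 0.04193ρ = −Δg_obs/Δh = 0.21199
ρ = (0.3086 − 0.21199) / 0.04193 = 2.30 g/cm³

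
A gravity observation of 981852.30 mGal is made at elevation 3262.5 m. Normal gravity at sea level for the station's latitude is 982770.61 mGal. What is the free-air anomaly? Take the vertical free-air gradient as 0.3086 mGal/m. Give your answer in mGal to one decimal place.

88.5

Free-air correction = 0.3086 × 3262.5 = 1006.81 mGal
Free-air anomaly = 981852.30 − 982770.61 + (1006.81) = 88.50 mGal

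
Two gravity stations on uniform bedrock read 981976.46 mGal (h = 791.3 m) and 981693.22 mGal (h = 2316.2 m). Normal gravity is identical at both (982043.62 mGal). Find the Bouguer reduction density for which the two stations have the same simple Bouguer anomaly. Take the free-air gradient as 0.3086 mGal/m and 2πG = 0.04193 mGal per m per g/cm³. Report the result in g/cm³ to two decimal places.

Δg_obs = 981693.22 − 981976.46 = -283.24 mGal over Δh = 2316.2 − 791.3 = 1524.9 m
Equal Bouguer anomalies ⇒ Δg_obs + (0.3086 − 0.04193ρ)·Δh = 0
0.3086 − 0.04193ρ = −Δg_obs/Δh = 0.18574
ρ = (0.3086 − 0.18574) / 0.04193 = 2.93 g/cm³

2.93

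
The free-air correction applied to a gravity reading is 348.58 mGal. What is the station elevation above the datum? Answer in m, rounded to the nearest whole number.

1130

h = 348.58 / 0.3086 = 1129.55 m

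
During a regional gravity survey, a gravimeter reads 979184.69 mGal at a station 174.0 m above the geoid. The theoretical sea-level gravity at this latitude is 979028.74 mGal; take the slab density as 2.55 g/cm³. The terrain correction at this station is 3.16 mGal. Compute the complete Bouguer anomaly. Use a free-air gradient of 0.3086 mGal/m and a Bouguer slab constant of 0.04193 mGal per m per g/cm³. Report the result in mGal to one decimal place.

194.2

Free-air correction = 0.3086 × 174.0 = 53.70 mGal
Free-air anomaly = 979184.69 − 979028.74 + (53.70) = 209.65 mGal
Bouguer slab correction = 0.04193 × 2.55 × 174.0 = 18.60 mGal
Simple Bouguer anomaly = 209.65 − (18.60) = 191.05 mGal
Complete Bouguer anomaly = 191.05 + 3.16 = 194.21 mGal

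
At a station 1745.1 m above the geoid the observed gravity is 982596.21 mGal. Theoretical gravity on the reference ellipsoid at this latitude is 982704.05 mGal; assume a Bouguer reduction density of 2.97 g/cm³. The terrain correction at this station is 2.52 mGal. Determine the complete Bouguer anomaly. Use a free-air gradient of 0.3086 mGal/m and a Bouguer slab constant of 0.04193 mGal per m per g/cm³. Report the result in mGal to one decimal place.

215.9

Free-air correction = 0.3086 × 1745.1 = 538.54 mGal
Free-air anomaly = 982596.21 − 982704.05 + (538.54) = 430.70 mGal
Bouguer slab correction = 0.04193 × 2.97 × 1745.1 = 217.32 mGal
Simple Bouguer anomaly = 430.70 − (217.32) = 213.38 mGal
Complete Bouguer anomaly = 213.38 + 2.52 = 215.90 mGal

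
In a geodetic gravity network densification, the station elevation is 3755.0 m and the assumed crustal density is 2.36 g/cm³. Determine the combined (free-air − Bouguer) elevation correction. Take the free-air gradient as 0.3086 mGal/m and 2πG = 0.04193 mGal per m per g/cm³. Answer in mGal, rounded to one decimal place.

Combined gradient = 0.3086 − 0.04193 × 2.36 = 0.2096452 mGal/m
Combined elevation correction = 0.2096452 × 3755.0 = 787.2 mGal

787.2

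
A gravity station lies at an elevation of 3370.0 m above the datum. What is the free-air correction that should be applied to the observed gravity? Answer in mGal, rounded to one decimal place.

1040.0

Free-air correction = 0.3086 × 3370.0 = 1040.0 mGal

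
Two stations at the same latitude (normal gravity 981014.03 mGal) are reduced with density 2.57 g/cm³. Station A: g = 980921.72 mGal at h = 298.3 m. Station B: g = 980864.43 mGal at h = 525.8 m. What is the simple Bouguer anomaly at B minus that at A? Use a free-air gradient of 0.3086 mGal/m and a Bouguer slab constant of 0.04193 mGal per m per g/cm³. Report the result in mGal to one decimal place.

Δg_SB(A) = 980921.72 − 981014.03 + 0.3086×298.3 − 0.04193×2.57×298.3 = -32.40 mGal
Δg_SB(B) = 980864.43 − 981014.03 + 0.3086×525.8 − 0.04193×2.57×525.8 = -44.00 mGal
Difference = -44.00 − (-32.40) = -11.60 mGal

-11.6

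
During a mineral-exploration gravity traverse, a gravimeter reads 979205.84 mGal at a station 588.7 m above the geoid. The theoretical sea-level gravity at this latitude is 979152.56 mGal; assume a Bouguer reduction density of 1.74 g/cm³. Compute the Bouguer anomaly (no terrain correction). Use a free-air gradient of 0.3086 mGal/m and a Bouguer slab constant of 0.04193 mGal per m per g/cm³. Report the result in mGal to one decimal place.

Free-air correction = 0.3086 × 588.7 = 181.67 mGal
Free-air anomaly = 979205.84 − 979152.56 + (181.67) = 234.95 mGal
Bouguer slab correction = 0.04193 × 1.74 × 588.7 = 42.95 mGal
Simple Bouguer anomaly = 234.95 − (42.95) = 192.00 mGal

192.0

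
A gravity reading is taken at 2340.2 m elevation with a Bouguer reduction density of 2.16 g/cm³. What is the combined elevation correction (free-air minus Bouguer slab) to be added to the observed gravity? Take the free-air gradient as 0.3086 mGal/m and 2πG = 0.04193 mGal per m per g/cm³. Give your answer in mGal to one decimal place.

510.2

Combined gradient = 0.3086 − 0.04193 × 2.16 = 0.2180312 mGal/m
Combined elevation correction = 0.2180312 × 2340.2 = 510.2 mGal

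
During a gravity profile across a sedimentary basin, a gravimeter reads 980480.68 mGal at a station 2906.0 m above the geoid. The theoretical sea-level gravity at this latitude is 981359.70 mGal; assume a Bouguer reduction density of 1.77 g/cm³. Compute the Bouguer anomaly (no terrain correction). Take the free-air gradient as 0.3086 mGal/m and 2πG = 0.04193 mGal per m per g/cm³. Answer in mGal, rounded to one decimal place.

-197.9

Free-air correction = 0.3086 × 2906.0 = 896.79 mGal
Free-air anomaly = 980480.68 − 981359.70 + (896.79) = 17.77 mGal
Bouguer slab correction = 0.04193 × 1.77 × 2906.0 = 215.67 mGal
Simple Bouguer anomaly = 17.77 − (215.67) = -197.90 mGal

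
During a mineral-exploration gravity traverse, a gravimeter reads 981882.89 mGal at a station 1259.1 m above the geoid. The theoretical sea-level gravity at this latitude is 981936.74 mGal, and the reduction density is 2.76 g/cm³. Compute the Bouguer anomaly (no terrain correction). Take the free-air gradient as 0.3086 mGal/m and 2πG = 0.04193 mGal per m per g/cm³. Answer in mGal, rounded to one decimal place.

189.0

Free-air correction = 0.3086 × 1259.1 = 388.56 mGal
Free-air anomaly = 981882.89 − 981936.74 + (388.56) = 334.71 mGal
Bouguer slab correction = 0.04193 × 2.76 × 1259.1 = 145.71 mGal
Simple Bouguer anomaly = 334.71 − (145.71) = 189.00 mGal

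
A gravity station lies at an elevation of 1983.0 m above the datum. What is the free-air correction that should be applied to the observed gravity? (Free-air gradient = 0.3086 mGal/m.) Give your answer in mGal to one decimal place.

612.0

Free-air correction = 0.3086 × 1983.0 = 612.0 mGal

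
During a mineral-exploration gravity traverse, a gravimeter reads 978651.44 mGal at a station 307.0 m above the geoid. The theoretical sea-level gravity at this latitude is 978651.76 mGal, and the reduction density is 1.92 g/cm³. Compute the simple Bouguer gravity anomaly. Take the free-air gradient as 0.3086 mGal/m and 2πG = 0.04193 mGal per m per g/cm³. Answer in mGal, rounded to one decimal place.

69.7

Free-air correction = 0.3086 × 307.0 = 94.74 mGal
Free-air anomaly = 978651.44 − 978651.76 + (94.74) = 94.42 mGal
Bouguer slab correction = 0.04193 × 1.92 × 307.0 = 24.72 mGal
Simple Bouguer anomaly = 94.42 − (24.72) = 69.70 mGal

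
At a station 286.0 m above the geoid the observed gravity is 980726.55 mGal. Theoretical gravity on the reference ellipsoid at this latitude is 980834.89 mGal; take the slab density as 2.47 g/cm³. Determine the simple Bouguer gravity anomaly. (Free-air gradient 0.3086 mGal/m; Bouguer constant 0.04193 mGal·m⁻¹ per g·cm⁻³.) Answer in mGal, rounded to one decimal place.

-49.7

Free-air correction = 0.3086 × 286.0 = 88.26 mGal
Free-air anomaly = 980726.55 − 980834.89 + (88.26) = -20.08 mGal
Bouguer slab correction = 0.04193 × 2.47 × 286.0 = 29.62 mGal
Simple Bouguer anomaly = -20.08 − (29.62) = -49.70 mGal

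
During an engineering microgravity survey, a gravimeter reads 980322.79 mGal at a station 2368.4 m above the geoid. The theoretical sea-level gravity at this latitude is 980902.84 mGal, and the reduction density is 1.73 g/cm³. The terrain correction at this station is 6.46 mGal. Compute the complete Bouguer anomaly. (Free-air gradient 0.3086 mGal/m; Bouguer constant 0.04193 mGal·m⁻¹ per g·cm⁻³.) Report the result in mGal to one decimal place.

Free-air correction = 0.3086 × 2368.4 = 730.89 mGal
Free-air anomaly = 980322.79 − 980902.84 + (730.89) = 150.84 mGal
Bouguer slab correction = 0.04193 × 1.73 × 2368.4 = 171.80 mGal
Simple Bouguer anomaly = 150.84 − (171.80) = -20.96 mGal
Complete Bouguer anomaly = -20.96 + 6.46 = -14.50 mGal

-14.5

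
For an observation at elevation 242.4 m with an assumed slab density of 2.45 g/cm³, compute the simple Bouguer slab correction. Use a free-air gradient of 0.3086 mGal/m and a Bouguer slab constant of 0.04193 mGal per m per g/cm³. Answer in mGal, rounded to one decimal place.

24.9

Bouguer slab correction = 0.04193 × 2.45 × 242.4 = 24.9 mGal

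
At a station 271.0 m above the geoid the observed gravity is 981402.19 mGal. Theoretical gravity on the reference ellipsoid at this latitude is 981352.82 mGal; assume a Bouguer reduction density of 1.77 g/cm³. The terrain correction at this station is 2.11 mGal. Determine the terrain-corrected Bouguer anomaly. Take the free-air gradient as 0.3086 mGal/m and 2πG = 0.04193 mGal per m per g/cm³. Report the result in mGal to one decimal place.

115.0

Free-air correction = 0.3086 × 271.0 = 83.63 mGal
Free-air anomaly = 981402.19 − 981352.82 + (83.63) = 133.00 mGal
Bouguer slab correction = 0.04193 × 1.77 × 271.0 = 20.11 mGal
Simple Bouguer anomaly = 133.00 − (20.11) = 112.89 mGal
Complete Bouguer anomaly = 112.89 + 2.11 = 115.00 mGal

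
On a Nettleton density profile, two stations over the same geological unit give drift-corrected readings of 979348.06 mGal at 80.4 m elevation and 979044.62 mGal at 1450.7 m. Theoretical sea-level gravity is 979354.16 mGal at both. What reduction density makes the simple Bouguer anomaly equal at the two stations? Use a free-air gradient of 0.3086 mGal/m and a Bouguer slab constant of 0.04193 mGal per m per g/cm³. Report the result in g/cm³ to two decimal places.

2.08

Δg_obs = 979044.62 − 979348.06 = -303.44 mGal over Δh = 1450.7 − 80.4 = 1370.3 m
Equal Bouguer anomalies ⇒ Δg_obs + (0.3086 − 0.04193ρ)·Δh = 0
0.3086 − 0.04193ρ = −Δg_obs/Δh = 0.22144
ρ = (0.3086 − 0.22144) / 0.04193 = 2.08 g/cm³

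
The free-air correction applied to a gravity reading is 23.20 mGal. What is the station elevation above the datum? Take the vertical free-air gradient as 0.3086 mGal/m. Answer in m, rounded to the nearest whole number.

h = 23.20 / 0.3086 = 75.18 m

75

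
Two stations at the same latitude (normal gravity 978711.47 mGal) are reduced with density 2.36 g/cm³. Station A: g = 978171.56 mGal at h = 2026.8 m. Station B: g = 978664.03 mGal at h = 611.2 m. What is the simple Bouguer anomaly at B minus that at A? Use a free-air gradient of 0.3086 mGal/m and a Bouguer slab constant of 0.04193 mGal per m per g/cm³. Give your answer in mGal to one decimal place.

195.7

Δg_SB(A) = 978171.56 − 978711.47 + 0.3086×2026.8 − 0.04193×2.36×2026.8 = -115.00 mGal
Δg_SB(B) = 978664.03 − 978711.47 + 0.3086×611.2 − 0.04193×2.36×611.2 = 80.70 mGal
Difference = 80.70 − (-115.00) = 195.70 mGal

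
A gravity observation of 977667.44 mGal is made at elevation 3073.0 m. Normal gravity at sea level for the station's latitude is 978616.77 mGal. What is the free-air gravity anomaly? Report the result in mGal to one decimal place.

Free-air correction = 0.3086 × 3073.0 = 948.33 mGal
Free-air anomaly = 977667.44 − 978616.77 + (948.33) = -1.00 mGal

-1.0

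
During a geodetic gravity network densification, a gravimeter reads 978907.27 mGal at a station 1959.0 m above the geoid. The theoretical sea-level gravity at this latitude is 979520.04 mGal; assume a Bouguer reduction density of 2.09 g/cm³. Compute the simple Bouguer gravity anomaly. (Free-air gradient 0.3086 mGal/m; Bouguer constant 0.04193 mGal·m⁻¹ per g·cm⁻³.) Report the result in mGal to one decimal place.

Free-air correction = 0.3086 × 1959.0 = 604.55 mGal
Free-air anomaly = 978907.27 − 979520.04 + (604.55) = -8.22 mGal
Bouguer slab correction = 0.04193 × 2.09 × 1959.0 = 171.67 mGal
Simple Bouguer anomaly = -8.22 − (171.67) = -179.89 mGal

-179.9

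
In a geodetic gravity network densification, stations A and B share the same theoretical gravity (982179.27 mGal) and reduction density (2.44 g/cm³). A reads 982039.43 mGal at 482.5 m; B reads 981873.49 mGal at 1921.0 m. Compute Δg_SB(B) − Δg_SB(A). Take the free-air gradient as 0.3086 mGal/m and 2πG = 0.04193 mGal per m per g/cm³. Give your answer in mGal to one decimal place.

130.8

Δg_SB(A) = 982039.43 − 982179.27 + 0.3086×482.5 − 0.04193×2.44×482.5 = -40.30 mGal
Δg_SB(B) = 981873.49 − 982179.27 + 0.3086×1921.0 − 0.04193×2.44×1921.0 = 90.50 mGal
Difference = 90.50 − (-40.30) = 130.80 mGal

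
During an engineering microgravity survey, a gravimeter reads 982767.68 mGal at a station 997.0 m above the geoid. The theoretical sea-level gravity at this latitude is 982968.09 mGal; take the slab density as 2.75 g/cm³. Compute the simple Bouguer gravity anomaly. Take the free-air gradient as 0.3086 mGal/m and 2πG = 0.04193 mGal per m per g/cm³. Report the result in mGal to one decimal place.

-7.7

Free-air correction = 0.3086 × 997.0 = 307.67 mGal
Free-air anomaly = 982767.68 − 982968.09 + (307.67) = 107.26 mGal
Bouguer slab correction = 0.04193 × 2.75 × 997.0 = 114.96 mGal
Simple Bouguer anomaly = 107.26 − (114.96) = -7.70 mGal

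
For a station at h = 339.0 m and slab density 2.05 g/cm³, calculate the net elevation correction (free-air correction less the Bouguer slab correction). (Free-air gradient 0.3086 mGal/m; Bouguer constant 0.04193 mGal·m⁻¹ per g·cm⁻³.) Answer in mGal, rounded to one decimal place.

75.5

Combined gradient = 0.3086 − 0.04193 × 2.05 = 0.2226435 mGal/m
Combined elevation correction = 0.2226435 × 339.0 = 75.5 mGal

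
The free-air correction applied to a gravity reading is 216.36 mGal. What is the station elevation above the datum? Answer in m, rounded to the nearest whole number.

701

h = 216.36 / 0.3086 = 701.10 m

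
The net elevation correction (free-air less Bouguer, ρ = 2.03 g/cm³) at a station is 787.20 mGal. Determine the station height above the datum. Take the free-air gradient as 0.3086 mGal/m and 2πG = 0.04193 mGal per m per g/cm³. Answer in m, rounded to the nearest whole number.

3522

Combined gradient = 0.3086 − 0.04193 × 2.03 = 0.2234821 mGal/m
h = 787.20 / 0.2234821 = 3522.43 m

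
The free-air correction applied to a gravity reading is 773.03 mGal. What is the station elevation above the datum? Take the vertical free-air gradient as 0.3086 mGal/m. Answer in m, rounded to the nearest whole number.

2505

h = 773.03 / 0.3086 = 2504.96 m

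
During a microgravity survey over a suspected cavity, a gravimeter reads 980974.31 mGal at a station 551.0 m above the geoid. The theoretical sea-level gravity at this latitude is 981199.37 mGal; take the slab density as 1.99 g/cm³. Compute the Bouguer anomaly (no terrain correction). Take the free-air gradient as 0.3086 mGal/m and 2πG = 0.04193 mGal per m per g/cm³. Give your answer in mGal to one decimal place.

-101.0

Free-air correction = 0.3086 × 551.0 = 170.04 mGal
Free-air anomaly = 980974.31 − 981199.37 + (170.04) = -55.02 mGal
Bouguer slab correction = 0.04193 × 1.99 × 551.0 = 45.98 mGal
Simple Bouguer anomaly = -55.02 − (45.98) = -101.00 mGal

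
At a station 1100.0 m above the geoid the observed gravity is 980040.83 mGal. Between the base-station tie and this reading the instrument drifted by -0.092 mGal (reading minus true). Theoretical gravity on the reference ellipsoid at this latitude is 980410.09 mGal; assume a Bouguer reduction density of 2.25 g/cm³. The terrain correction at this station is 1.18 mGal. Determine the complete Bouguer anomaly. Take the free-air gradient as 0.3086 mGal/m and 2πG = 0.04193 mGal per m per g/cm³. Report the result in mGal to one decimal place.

Drift-corrected reading = 980040.83 − (-0.092) = 980040.922 mGal
Free-air correction = 0.3086 × 1100.0 = 339.46 mGal
Free-air anomaly = 980040.922 − 980410.09 + (339.46) = -29.708 mGal
Bouguer slab correction = 0.04193 × 2.25 × 1100.0 = 103.78 mGal
Simple Bouguer anomaly = -29.708 − (103.78) = -133.488 mGal
Complete Bouguer anomaly = -133.488 + 1.18 = -132.308 mGal

-132.3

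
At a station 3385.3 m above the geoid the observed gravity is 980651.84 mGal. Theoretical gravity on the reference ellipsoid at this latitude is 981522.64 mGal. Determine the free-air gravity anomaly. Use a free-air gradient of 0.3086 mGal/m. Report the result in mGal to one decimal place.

Free-air correction = 0.3086 × 3385.3 = 1044.70 mGal
Free-air anomaly = 980651.84 − 981522.64 + (1044.70) = 173.90 mGal

173.9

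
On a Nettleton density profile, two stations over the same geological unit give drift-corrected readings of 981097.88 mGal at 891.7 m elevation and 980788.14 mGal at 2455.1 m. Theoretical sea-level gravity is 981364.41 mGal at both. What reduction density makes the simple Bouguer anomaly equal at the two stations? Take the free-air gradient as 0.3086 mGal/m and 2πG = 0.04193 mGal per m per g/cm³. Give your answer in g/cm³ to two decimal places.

Δg_obs = 980788.14 − 981097.88 = -309.74 mGal over Δh = 2455.1 − 891.7 = 1563.4 m
Equal Bouguer anomalies ⇒ Δg_obs + (0.3086 − 0.04193ρ)·Δh = 0
0.3086 − 0.04193ρ = −Δg_obs/Δh = 0.19812
ρ = (0.3086 − 0.19812) / 0.04193 = 2.63 g/cm³

2.63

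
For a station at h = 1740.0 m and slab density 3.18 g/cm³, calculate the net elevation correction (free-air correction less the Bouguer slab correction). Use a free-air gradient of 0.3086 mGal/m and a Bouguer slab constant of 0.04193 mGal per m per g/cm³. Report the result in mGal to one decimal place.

Combined gradient = 0.3086 − 0.04193 × 3.18 = 0.1752626 mGal/m
Combined elevation correction = 0.1752626 × 1740.0 = 305.0 mGal

305.0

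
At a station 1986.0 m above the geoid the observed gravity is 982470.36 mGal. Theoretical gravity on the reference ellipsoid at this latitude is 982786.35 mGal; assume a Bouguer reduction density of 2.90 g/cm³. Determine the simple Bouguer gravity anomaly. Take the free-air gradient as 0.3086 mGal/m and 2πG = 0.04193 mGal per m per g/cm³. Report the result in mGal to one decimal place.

Free-air correction = 0.3086 × 1986.0 = 612.88 mGal
Free-air anomaly = 982470.36 − 982786.35 + (612.88) = 296.89 mGal
Bouguer slab correction = 0.04193 × 2.90 × 1986.0 = 241.49 mGal
Simple Bouguer anomaly = 296.89 − (241.49) = 55.40 mGal

55.4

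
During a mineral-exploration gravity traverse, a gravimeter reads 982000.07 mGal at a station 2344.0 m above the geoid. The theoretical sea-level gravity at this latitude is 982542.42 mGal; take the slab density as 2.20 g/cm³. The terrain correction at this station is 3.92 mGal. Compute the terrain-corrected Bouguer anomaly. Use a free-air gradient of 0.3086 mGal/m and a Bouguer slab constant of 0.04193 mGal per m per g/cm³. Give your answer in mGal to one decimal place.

Free-air correction = 0.3086 × 2344.0 = 723.36 mGal
Free-air anomaly = 982000.07 − 982542.42 + (723.36) = 181.01 mGal
Bouguer slab correction = 0.04193 × 2.20 × 2344.0 = 216.22 mGal
Simple Bouguer anomaly = 181.01 − (216.22) = -35.21 mGal
Complete Bouguer anomaly = -35.21 + 3.92 = -31.29 mGal

-31.3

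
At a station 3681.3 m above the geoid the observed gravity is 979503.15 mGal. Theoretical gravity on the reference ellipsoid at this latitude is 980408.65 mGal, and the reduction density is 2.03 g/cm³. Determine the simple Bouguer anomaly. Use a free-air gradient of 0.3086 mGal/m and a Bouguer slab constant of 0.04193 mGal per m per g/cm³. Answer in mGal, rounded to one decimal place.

-82.8

Free-air correction = 0.3086 × 3681.3 = 1136.05 mGal
Free-air anomaly = 979503.15 − 980408.65 + (1136.05) = 230.55 mGal
Bouguer slab correction = 0.04193 × 2.03 × 3681.3 = 313.34 mGal
Simple Bouguer anomaly = 230.55 − (313.34) = -82.79 mGal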